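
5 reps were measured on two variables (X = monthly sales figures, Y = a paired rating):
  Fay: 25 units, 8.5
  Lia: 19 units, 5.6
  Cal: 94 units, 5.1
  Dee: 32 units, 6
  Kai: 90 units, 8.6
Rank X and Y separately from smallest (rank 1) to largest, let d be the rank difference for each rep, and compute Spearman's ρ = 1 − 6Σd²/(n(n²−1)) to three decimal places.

Ranks of variable 1: 2, 1, 5, 3, 4
Ranks of variable 2: 4, 2, 1, 3, 5
d = r₁ − r₂: -2, -1, 4, 0, -1
d²: 4, 1, 16, 0, 1; Σd² = 22
ρ = 1 − 6·22/(5·24) = 1 − 132/120 = -0.100

-0.100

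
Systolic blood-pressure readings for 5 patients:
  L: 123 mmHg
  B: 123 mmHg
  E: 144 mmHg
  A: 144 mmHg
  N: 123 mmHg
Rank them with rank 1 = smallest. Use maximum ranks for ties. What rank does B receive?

3

Sorted (ascending): 123, 123, 123, 144, 144
The 3 values of 123 occupy positions 1–3 → each gets rank 3.
The 2 values of 144 occupy positions 4–5 → each gets rank 5.
B has value 123 mmHg → rank 3.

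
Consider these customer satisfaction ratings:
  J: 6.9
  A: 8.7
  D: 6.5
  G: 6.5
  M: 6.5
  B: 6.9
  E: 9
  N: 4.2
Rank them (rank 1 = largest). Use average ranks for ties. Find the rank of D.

6

Sorted (descending): 9, 8.7, 6.9, 6.9, 6.5, 6.5, 6.5, 4.2
The 2 values of 6.9 occupy positions 3–4 → average rank (3+4)/2 = 3.5.
The 3 values of 6.5 occupy positions 5–7 → average rank 6.
D has value 6.5 → rank 6.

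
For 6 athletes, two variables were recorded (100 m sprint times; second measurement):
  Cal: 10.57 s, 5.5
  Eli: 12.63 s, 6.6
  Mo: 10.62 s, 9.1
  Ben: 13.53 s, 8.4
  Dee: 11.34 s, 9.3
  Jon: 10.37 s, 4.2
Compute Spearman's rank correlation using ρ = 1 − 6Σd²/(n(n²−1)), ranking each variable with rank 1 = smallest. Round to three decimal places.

0.543

Ranks of variable 1: 2, 5, 3, 6, 4, 1
Ranks of variable 2: 2, 3, 5, 4, 6, 1
d = r₁ − r₂: 0, 2, -2, 2, -2, 0
d²: 0, 4, 4, 4, 4, 0; Σd² = 16
ρ = 1 − 6·16/(6·35) = 1 − 96/210 = 0.543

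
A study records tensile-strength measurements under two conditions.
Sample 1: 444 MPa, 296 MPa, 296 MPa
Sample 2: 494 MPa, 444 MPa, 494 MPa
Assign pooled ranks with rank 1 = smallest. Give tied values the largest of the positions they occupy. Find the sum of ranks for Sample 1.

8

Sorted (ascending): 296, 296, 444, 444, 494, 494
The 2 values of 296 occupy positions 1–2 → each gets rank 2.
The 2 values of 444 occupy positions 3–4 → each gets rank 4.
The 2 values of 494 occupy positions 5–6 → each gets rank 6.
Sample 1 values → pooled ranks: 444→4, 296→2, 296→2
Rank sum = 4 + 2 + 2 = 8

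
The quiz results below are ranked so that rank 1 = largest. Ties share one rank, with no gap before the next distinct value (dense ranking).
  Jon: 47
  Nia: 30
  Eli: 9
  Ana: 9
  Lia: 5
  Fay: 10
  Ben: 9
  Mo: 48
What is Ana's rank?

5

Sorted (descending): 48, 47, 30, 10, 9, 9, 9, 5
The 3 values of 9 share dense rank 5.
Remaining distinct values take the next consecutive integers.
Ana has value 9 → rank 5.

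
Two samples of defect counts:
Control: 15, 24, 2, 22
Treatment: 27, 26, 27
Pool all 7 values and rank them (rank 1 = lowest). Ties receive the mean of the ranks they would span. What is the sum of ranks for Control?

Sorted (ascending): 2, 15, 22, 24, 26, 27, 27
The 2 values of 27 occupy positions 6–7 → average rank (6+7)/2 = 6.5.
Control values → pooled ranks: 15→2, 24→4, 2→1, 22→3
Rank sum = 2 + 4 + 1 + 3 = 10

10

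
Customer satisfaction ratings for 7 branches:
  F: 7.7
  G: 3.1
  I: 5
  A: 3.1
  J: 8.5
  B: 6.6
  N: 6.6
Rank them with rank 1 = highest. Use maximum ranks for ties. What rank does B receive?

4

Sorted (descending): 8.5, 7.7, 6.6, 6.6, 5, 3.1, 3.1
The 2 values of 6.6 occupy positions 3–4 → each gets rank 4.
The 2 values of 3.1 occupy positions 6–7 → each gets rank 7.
B has value 6.6 → rank 4.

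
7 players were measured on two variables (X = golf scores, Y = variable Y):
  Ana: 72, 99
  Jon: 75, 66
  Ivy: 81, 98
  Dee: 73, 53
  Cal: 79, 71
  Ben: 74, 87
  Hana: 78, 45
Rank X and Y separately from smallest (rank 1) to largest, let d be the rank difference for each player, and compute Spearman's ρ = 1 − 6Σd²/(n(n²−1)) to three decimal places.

-0.107

Ranks of variable 1: 1, 4, 7, 2, 6, 3, 5
Ranks of variable 2: 7, 3, 6, 2, 4, 5, 1
d = r₁ − r₂: -6, 1, 1, 0, 2, -2, 4
d²: 36, 1, 1, 0, 4, 4, 16; Σd² = 62
ρ = 1 − 6·62/(7·48) = 1 − 372/336 = -0.107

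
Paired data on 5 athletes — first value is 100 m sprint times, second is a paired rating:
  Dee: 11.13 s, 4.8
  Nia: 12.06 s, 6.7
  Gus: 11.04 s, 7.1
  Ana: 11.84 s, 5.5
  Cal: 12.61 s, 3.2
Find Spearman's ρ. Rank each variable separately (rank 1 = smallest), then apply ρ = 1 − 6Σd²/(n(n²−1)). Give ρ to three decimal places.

-0.600

Ranks of variable 1: 2, 4, 1, 3, 5
Ranks of variable 2: 2, 4, 5, 3, 1
d = r₁ − r₂: 0, 0, -4, 0, 4
d²: 0, 0, 16, 0, 16; Σd² = 32
ρ = 1 − 6·32/(5·24) = 1 − 192/120 = -0.600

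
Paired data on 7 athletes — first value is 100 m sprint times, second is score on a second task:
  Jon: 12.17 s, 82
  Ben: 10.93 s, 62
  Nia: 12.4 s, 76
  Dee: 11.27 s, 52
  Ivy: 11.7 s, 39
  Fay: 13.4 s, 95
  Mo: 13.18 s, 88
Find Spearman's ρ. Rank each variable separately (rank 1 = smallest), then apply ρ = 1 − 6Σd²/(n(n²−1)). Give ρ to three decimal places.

0.821

Ranks of variable 1: 4, 1, 5, 2, 3, 7, 6
Ranks of variable 2: 5, 3, 4, 2, 1, 7, 6
d = r₁ − r₂: -1, -2, 1, 0, 2, 0, 0
d²: 1, 4, 1, 0, 4, 0, 0; Σd² = 10
ρ = 1 − 6·10/(7·48) = 1 − 60/336 = 0.821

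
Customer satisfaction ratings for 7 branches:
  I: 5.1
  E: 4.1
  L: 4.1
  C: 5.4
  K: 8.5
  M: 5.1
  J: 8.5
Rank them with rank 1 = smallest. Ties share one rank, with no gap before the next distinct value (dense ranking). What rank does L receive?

1

Sorted (ascending): 4.1, 4.1, 5.1, 5.1, 5.4, 8.5, 8.5
The 2 values of 4.1 share dense rank 1.
The 2 values of 5.1 share dense rank 2.
The 2 values of 8.5 share dense rank 4.
Remaining distinct values take the next consecutive integers.
L has value 4.1 → rank 1.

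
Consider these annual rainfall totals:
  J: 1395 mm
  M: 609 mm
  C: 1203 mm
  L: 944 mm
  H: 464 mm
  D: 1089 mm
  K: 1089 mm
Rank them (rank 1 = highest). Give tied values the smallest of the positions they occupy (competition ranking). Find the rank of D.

Sorted (descending): 1395, 1203, 1089, 1089, 944, 609, 464
The 2 values of 1089 occupy positions 3–4 → each gets rank 3.
D has value 1089 mm → rank 3.

3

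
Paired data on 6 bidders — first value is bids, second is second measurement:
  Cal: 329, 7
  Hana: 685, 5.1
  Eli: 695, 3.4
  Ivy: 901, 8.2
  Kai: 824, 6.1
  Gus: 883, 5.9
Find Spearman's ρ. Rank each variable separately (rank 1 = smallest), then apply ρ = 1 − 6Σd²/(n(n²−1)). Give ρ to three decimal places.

Ranks of variable 1: 1, 2, 3, 6, 4, 5
Ranks of variable 2: 5, 2, 1, 6, 4, 3
d = r₁ − r₂: -4, 0, 2, 0, 0, 2
d²: 16, 0, 4, 0, 0, 4; Σd² = 24
ρ = 1 − 6·24/(6·35) = 1 − 144/210 = 0.314

0.314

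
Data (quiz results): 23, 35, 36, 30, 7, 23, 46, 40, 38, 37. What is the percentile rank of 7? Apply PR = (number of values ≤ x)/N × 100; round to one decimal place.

N = 10.
Strictly below 7: 0. Equal to 7: 1.
PR = 1/10 × 100 = 10.0

10.0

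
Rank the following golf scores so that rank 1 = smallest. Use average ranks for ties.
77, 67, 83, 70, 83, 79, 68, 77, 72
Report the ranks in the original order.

Sorted (ascending): 67, 68, 70, 72, 77, 77, 79, 83, 83
The 2 values of 77 occupy positions 5–6 → average rank (5+6)/2 = 5.5.
The 2 values of 83 occupy positions 8–9 → average rank (8+9)/2 = 8.5.

5.5, 1, 8.5, 3, 8.5, 7, 2, 5.5, 4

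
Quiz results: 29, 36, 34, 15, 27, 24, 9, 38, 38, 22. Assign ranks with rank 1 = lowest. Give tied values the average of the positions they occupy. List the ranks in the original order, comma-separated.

6, 8, 7, 2, 5, 4, 1, 9.5, 9.5, 3

Sorted (ascending): 9, 15, 22, 24, 27, 29, 34, 36, 38, 38
The 2 values of 38 occupy positions 9–10 → average rank (9+10)/2 = 9.5.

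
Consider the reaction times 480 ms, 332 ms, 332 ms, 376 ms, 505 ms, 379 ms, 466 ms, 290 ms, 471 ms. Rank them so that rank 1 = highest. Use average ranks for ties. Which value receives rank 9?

290

Sorted (descending): 505, 480, 471, 466, 379, 376, 332, 332, 290
The 2 values of 332 occupy positions 7–8 → average rank (7+8)/2 = 7.5.
Rank 9 → value 290.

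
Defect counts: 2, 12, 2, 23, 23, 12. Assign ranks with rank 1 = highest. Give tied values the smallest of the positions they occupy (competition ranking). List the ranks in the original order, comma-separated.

5, 3, 5, 1, 1, 3

Sorted (descending): 23, 23, 12, 12, 2, 2
The 2 values of 23 occupy positions 1–2 → each gets rank 1.
The 2 values of 12 occupy positions 3–4 → each gets rank 3.
The 2 values of 2 occupy positions 5–6 → each gets rank 5.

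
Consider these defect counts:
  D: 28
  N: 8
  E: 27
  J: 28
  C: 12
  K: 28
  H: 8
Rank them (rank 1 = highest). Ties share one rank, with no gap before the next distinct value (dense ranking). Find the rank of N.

Sorted (descending): 28, 28, 28, 27, 12, 8, 8
The 3 values of 28 share dense rank 1.
The 2 values of 8 share dense rank 4.
Remaining distinct values take the next consecutive integers.
N has value 8 → rank 4.

4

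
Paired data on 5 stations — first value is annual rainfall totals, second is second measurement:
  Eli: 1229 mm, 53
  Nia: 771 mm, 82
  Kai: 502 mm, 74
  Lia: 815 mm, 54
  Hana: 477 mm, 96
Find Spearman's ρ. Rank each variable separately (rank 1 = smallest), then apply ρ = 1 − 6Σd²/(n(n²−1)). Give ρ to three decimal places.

-0.900

Ranks of variable 1: 5, 3, 2, 4, 1
Ranks of variable 2: 1, 4, 3, 2, 5
d = r₁ − r₂: 4, -1, -1, 2, -4
d²: 16, 1, 1, 4, 16; Σd² = 38
ρ = 1 − 6·38/(5·24) = 1 − 228/120 = -0.900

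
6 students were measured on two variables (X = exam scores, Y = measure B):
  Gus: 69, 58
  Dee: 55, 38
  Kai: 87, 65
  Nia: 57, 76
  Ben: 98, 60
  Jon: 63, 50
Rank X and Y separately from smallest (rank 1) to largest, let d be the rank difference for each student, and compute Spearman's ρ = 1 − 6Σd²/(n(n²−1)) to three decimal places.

Ranks of variable 1: 4, 1, 5, 2, 6, 3
Ranks of variable 2: 3, 1, 5, 6, 4, 2
d = r₁ − r₂: 1, 0, 0, -4, 2, 1
d²: 1, 0, 0, 16, 4, 1; Σd² = 22
ρ = 1 − 6·22/(6·35) = 1 − 132/210 = 0.371

0.371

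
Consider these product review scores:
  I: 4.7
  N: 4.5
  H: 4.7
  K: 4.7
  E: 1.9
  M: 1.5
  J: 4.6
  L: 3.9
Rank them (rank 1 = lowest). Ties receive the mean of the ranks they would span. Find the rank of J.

5

Sorted (ascending): 1.5, 1.9, 3.9, 4.5, 4.6, 4.7, 4.7, 4.7
The 3 values of 4.7 occupy positions 6–8 → average rank 7.
J has value 4.6 → rank 5.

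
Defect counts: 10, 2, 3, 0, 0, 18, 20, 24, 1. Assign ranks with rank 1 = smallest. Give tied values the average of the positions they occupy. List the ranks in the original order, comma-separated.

Sorted (ascending): 0, 0, 1, 2, 3, 10, 18, 20, 24
The 2 values of 0 occupy positions 1–2 → average rank (1+2)/2 = 1.5.

6, 4, 5, 1.5, 1.5, 7, 8, 9, 3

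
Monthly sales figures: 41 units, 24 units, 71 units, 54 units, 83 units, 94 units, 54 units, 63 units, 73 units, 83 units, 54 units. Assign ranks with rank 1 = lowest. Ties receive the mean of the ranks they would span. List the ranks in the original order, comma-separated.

Sorted (ascending): 24, 41, 54, 54, 54, 63, 71, 73, 83, 83, 94
The 3 values of 54 occupy positions 3–5 → average rank 4.
The 2 values of 83 occupy positions 9–10 → average rank (9+10)/2 = 9.5.

2, 1, 7, 4, 9.5, 11, 4, 6, 8, 9.5, 4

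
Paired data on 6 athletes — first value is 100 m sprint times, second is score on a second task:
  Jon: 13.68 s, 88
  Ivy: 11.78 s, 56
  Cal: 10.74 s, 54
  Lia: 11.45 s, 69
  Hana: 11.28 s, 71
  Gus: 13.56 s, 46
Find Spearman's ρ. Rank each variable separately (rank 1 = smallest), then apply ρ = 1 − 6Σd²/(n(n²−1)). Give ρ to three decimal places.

Ranks of variable 1: 6, 4, 1, 3, 2, 5
Ranks of variable 2: 6, 3, 2, 4, 5, 1
d = r₁ − r₂: 0, 1, -1, -1, -3, 4
d²: 0, 1, 1, 1, 9, 16; Σd² = 28
ρ = 1 − 6·28/(6·35) = 1 − 168/210 = 0.200

0.200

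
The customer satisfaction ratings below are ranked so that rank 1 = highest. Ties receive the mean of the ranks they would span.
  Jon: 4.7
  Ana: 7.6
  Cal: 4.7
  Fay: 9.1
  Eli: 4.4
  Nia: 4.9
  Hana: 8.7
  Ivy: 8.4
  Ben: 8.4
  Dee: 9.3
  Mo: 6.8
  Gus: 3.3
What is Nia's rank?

8

Sorted (descending): 9.3, 9.1, 8.7, 8.4, 8.4, 7.6, 6.8, 4.9, 4.7, 4.7, 4.4, 3.3
The 2 values of 8.4 occupy positions 4–5 → average rank (4+5)/2 = 4.5.
The 2 values of 4.7 occupy positions 9–10 → average rank (9+10)/2 = 9.5.
Nia has value 4.9 → rank 8.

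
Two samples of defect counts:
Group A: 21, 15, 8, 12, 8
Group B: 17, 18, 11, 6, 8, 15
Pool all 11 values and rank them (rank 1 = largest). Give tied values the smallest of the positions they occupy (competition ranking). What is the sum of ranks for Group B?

Sorted (descending): 21, 18, 17, 15, 15, 12, 11, 8, 8, 8, 6
The 2 values of 15 occupy positions 4–5 → each gets rank 4.
The 3 values of 8 occupy positions 8–10 → each gets rank 8.
Group B values → pooled ranks: 17→3, 18→2, 11→7, 6→11, 8→8, 15→4
Rank sum = 3 + 2 + 7 + 11 + 8 + 4 = 35

35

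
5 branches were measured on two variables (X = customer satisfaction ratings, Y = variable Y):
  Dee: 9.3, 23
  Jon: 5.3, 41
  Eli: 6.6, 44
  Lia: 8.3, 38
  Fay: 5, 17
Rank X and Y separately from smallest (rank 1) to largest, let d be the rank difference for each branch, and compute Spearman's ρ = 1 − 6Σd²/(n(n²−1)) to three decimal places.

Ranks of variable 1: 5, 2, 3, 4, 1
Ranks of variable 2: 2, 4, 5, 3, 1
d = r₁ − r₂: 3, -2, -2, 1, 0
d²: 9, 4, 4, 1, 0; Σd² = 18
ρ = 1 − 6·18/(5·24) = 1 − 108/120 = 0.100

0.100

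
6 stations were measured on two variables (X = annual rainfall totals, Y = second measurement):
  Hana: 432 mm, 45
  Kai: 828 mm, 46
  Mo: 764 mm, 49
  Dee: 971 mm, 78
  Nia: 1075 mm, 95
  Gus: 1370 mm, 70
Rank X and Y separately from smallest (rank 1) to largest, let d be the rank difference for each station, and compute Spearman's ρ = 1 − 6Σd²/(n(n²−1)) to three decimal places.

Ranks of variable 1: 1, 3, 2, 4, 5, 6
Ranks of variable 2: 1, 2, 3, 5, 6, 4
d = r₁ − r₂: 0, 1, -1, -1, -1, 2
d²: 0, 1, 1, 1, 1, 4; Σd² = 8
ρ = 1 − 6·8/(6·35) = 1 − 48/210 = 0.771

0.771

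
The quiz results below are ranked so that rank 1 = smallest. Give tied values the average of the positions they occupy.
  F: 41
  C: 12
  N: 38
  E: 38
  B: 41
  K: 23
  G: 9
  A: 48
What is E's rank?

4.5

Sorted (ascending): 9, 12, 23, 38, 38, 41, 41, 48
The 2 values of 38 occupy positions 4–5 → average rank (4+5)/2 = 4.5.
The 2 values of 41 occupy positions 6–7 → average rank (6+7)/2 = 6.5.
E has value 38 → rank 4.5.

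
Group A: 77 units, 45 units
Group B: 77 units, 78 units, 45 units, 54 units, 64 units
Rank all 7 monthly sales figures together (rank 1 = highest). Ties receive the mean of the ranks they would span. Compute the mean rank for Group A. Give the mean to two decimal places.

4.50

Sorted (descending): 78, 77, 77, 64, 54, 45, 45
The 2 values of 77 occupy positions 2–3 → average rank (2+3)/2 = 2.5.
The 2 values of 45 occupy positions 6–7 → average rank (6+7)/2 = 6.5.
Group A values → pooled ranks: 77→2.5, 45→6.5
Mean rank = (2.5 + 6.5) / 2 = 4.50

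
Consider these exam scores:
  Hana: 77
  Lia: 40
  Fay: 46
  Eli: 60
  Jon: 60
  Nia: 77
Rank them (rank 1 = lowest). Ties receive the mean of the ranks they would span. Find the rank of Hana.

Sorted (ascending): 40, 46, 60, 60, 77, 77
The 2 values of 60 occupy positions 3–4 → average rank (3+4)/2 = 3.5.
The 2 values of 77 occupy positions 5–6 → average rank (5+6)/2 = 5.5.
Hana has value 77 → rank 5.5.

5.5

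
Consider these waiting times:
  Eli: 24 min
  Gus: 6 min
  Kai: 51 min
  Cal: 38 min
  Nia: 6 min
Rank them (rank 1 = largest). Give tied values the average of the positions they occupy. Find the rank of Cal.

2

Sorted (descending): 51, 38, 24, 6, 6
The 2 values of 6 occupy positions 4–5 → average rank (4+5)/2 = 4.5.
Cal has value 38 min → rank 2.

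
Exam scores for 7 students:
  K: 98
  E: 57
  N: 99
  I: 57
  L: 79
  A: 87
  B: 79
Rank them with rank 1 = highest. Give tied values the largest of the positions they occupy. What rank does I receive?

7

Sorted (descending): 99, 98, 87, 79, 79, 57, 57
The 2 values of 79 occupy positions 4–5 → each gets rank 5.
The 2 values of 57 occupy positions 6–7 → each gets rank 7.
I has value 57 → rank 7.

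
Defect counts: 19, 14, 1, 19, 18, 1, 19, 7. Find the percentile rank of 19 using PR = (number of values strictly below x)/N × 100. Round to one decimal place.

62.5

N = 8.
Strictly below 19: 5. Equal to 19: 3.
PR = 5/8 × 100 = 62.5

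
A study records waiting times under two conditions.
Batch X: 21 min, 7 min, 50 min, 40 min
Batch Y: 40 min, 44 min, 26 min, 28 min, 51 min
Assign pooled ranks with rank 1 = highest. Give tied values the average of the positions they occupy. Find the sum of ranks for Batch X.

Sorted (descending): 51, 50, 44, 40, 40, 28, 26, 21, 7
The 2 values of 40 occupy positions 4–5 → average rank (4+5)/2 = 4.5.
Batch X values → pooled ranks: 21→8, 7→9, 50→2, 40→4.5
Rank sum = 8 + 9 + 2 + 4.5 = 23.5

23.5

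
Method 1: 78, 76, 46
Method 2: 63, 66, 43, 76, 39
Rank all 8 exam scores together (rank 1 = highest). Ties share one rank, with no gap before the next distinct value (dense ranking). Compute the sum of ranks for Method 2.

22

Sorted (descending): 78, 76, 76, 66, 63, 46, 43, 39
The 2 values of 76 share dense rank 2.
Remaining distinct values take the next consecutive integers.
Method 2 values → pooled ranks: 63→4, 66→3, 43→6, 76→2, 39→7
Rank sum = 4 + 3 + 6 + 2 + 7 = 22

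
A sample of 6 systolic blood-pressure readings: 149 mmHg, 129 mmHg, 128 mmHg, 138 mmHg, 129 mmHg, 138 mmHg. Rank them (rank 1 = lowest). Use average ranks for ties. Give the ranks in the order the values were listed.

6, 2.5, 1, 4.5, 2.5, 4.5

Sorted (ascending): 128, 129, 129, 138, 138, 149
The 2 values of 129 occupy positions 2–3 → average rank (2+3)/2 = 2.5.
The 2 values of 138 occupy positions 4–5 → average rank (4+5)/2 = 4.5.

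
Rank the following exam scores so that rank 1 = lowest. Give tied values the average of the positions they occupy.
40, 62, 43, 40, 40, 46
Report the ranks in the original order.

2, 6, 4, 2, 2, 5

Sorted (ascending): 40, 40, 40, 43, 46, 62
The 3 values of 40 occupy positions 1–3 → average rank 2.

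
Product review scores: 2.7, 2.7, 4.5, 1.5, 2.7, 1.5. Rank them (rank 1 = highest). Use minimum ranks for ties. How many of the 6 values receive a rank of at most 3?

Sorted (descending): 4.5, 2.7, 2.7, 2.7, 1.5, 1.5
The 3 values of 2.7 occupy positions 2–4 → each gets rank 2.
The 2 values of 1.5 occupy positions 5–6 → each gets rank 5.
Ranks ≤ 3: {1, 2, 2, 2} → 4 values.

4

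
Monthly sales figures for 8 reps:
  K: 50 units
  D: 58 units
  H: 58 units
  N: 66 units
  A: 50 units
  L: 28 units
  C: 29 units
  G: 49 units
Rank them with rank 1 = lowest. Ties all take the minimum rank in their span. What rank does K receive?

Sorted (ascending): 28, 29, 49, 50, 50, 58, 58, 66
The 2 values of 50 occupy positions 4–5 → each gets rank 4.
The 2 values of 58 occupy positions 6–7 → each gets rank 6.
K has value 50 units → rank 4.

4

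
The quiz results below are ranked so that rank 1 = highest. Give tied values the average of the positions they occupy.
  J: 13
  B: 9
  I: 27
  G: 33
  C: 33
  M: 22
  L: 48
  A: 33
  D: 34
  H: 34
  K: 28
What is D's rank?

2.5

Sorted (descending): 48, 34, 34, 33, 33, 33, 28, 27, 22, 13, 9
The 2 values of 34 occupy positions 2–3 → average rank (2+3)/2 = 2.5.
The 3 values of 33 occupy positions 4–6 → average rank 5.
D has value 34 → rank 2.5.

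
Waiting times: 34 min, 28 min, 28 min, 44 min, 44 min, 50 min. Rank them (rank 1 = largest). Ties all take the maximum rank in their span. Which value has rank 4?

Sorted (descending): 50, 44, 44, 34, 28, 28
The 2 values of 44 occupy positions 2–3 → each gets rank 3.
The 2 values of 28 occupy positions 5–6 → each gets rank 6.
Rank 4 → value 34.

34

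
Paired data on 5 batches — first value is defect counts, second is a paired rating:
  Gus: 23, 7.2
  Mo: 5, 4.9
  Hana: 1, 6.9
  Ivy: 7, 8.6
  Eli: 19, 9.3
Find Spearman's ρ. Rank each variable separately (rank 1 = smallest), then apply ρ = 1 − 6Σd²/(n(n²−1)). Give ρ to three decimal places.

0.600

Ranks of variable 1: 5, 2, 1, 3, 4
Ranks of variable 2: 3, 1, 2, 4, 5
d = r₁ − r₂: 2, 1, -1, -1, -1
d²: 4, 1, 1, 1, 1; Σd² = 8
ρ = 1 − 6·8/(5·24) = 1 − 48/120 = 0.600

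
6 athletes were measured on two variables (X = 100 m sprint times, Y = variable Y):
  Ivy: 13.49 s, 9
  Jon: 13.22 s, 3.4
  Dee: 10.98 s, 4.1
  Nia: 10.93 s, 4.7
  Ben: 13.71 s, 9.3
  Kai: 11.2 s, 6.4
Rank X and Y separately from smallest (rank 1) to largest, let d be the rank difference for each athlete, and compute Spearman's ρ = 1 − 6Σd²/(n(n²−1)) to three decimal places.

Ranks of variable 1: 5, 4, 2, 1, 6, 3
Ranks of variable 2: 5, 1, 2, 3, 6, 4
d = r₁ − r₂: 0, 3, 0, -2, 0, -1
d²: 0, 9, 0, 4, 0, 1; Σd² = 14
ρ = 1 − 6·14/(6·35) = 1 − 84/210 = 0.600

0.600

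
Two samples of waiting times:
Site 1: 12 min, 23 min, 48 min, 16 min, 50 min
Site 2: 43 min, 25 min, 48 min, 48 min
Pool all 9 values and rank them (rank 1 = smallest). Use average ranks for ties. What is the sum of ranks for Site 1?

Sorted (ascending): 12, 16, 23, 25, 43, 48, 48, 48, 50
The 3 values of 48 occupy positions 6–8 → average rank 7.
Site 1 values → pooled ranks: 12→1, 23→3, 48→7, 16→2, 50→9
Rank sum = 1 + 3 + 7 + 2 + 9 = 22

22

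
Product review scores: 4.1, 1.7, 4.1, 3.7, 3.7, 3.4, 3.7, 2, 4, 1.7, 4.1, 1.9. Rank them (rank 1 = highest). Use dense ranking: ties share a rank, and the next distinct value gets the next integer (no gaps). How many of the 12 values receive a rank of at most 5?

9

Sorted (descending): 4.1, 4.1, 4.1, 4, 3.7, 3.7, 3.7, 3.4, 2, 1.9, 1.7, 1.7
The 3 values of 4.1 share dense rank 1.
The 3 values of 3.7 share dense rank 3.
The 2 values of 1.7 share dense rank 7.
Remaining distinct values take the next consecutive integers.
Ranks ≤ 5: {1, 1, 1, 2, 3, 3, 3, 4, 5} → 9 values.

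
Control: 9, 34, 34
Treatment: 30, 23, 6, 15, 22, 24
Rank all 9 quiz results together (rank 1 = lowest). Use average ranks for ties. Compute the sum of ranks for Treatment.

26

Sorted (ascending): 6, 9, 15, 22, 23, 24, 30, 34, 34
The 2 values of 34 occupy positions 8–9 → average rank (8+9)/2 = 8.5.
Treatment values → pooled ranks: 30→7, 23→5, 6→1, 15→3, 22→4, 24→6
Rank sum = 7 + 5 + 1 + 3 + 4 + 6 = 26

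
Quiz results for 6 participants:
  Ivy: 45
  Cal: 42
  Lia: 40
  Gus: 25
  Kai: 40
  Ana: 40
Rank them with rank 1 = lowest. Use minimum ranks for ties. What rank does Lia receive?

2

Sorted (ascending): 25, 40, 40, 40, 42, 45
The 3 values of 40 occupy positions 2–4 → each gets rank 2.
Lia has value 40 → rank 2.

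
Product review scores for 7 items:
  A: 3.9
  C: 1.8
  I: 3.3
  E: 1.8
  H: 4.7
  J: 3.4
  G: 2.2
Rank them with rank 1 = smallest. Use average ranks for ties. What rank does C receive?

1.5

Sorted (ascending): 1.8, 1.8, 2.2, 3.3, 3.4, 3.9, 4.7
The 2 values of 1.8 occupy positions 1–2 → average rank (1+2)/2 = 1.5.
C has value 1.8 → rank 1.5.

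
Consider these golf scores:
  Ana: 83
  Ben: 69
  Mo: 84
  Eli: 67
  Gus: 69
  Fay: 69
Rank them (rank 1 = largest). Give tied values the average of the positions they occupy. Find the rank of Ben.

4

Sorted (descending): 84, 83, 69, 69, 69, 67
The 3 values of 69 occupy positions 3–5 → average rank 4.
Ben has value 69 → rank 4.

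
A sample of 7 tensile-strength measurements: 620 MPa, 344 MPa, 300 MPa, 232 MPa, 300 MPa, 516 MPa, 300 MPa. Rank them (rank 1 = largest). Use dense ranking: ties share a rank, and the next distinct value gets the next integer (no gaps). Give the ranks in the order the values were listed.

1, 3, 4, 5, 4, 2, 4

Sorted (descending): 620, 516, 344, 300, 300, 300, 232
The 3 values of 300 share dense rank 4.
Remaining distinct values take the next consecutive integers.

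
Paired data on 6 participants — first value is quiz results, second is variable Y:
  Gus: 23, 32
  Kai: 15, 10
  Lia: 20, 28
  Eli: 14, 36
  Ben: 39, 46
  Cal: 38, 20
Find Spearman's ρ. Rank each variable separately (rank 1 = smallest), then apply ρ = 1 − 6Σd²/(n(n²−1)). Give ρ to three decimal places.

0.257

Ranks of variable 1: 4, 2, 3, 1, 6, 5
Ranks of variable 2: 4, 1, 3, 5, 6, 2
d = r₁ − r₂: 0, 1, 0, -4, 0, 3
d²: 0, 1, 0, 16, 0, 9; Σd² = 26
ρ = 1 − 6·26/(6·35) = 1 − 156/210 = 0.257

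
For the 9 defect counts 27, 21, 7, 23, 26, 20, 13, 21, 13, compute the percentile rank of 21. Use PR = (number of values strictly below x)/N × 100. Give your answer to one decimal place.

N = 9.
Strictly below 21: 4. Equal to 21: 2.
PR = 4/9 × 100 = 44.4

44.4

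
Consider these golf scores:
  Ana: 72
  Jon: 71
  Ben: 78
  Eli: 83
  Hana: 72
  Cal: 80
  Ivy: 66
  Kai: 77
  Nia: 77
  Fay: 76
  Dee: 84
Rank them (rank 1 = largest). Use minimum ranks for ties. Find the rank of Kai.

5

Sorted (descending): 84, 83, 80, 78, 77, 77, 76, 72, 72, 71, 66
The 2 values of 77 occupy positions 5–6 → each gets rank 5.
The 2 values of 72 occupy positions 8–9 → each gets rank 8.
Kai has value 77 → rank 5.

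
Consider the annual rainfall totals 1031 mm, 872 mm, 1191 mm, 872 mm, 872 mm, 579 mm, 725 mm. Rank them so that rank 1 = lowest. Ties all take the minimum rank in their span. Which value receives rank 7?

1191

Sorted (ascending): 579, 725, 872, 872, 872, 1031, 1191
The 3 values of 872 occupy positions 3–5 → each gets rank 3.
Rank 7 → value 1191.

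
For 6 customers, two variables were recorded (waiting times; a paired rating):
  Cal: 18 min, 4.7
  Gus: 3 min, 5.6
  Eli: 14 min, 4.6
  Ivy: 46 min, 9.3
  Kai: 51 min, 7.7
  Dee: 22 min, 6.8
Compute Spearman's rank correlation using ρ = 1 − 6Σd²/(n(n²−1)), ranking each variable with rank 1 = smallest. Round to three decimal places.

0.771

Ranks of variable 1: 3, 1, 2, 5, 6, 4
Ranks of variable 2: 2, 3, 1, 6, 5, 4
d = r₁ − r₂: 1, -2, 1, -1, 1, 0
d²: 1, 4, 1, 1, 1, 0; Σd² = 8
ρ = 1 − 6·8/(6·35) = 1 − 48/210 = 0.771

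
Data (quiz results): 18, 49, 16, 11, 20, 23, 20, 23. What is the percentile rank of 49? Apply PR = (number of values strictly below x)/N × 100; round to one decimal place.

87.5

N = 8.
Strictly below 49: 7. Equal to 49: 1.
PR = 7/8 × 100 = 87.5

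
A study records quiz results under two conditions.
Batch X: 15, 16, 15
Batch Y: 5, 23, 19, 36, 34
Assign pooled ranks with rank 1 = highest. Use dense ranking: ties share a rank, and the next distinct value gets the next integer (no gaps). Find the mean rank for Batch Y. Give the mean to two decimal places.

Sorted (descending): 36, 34, 23, 19, 16, 15, 15, 5
The 2 values of 15 share dense rank 6.
Remaining distinct values take the next consecutive integers.
Batch Y values → pooled ranks: 5→7, 23→3, 19→4, 36→1, 34→2
Mean rank = (7 + 3 + 4 + 1 + 2) / 5 = 3.40

3.40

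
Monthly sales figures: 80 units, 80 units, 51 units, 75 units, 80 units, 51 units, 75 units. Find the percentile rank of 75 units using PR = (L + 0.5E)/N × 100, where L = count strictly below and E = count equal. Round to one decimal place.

N = 7.
Strictly below 75: 2. Equal to 75: 2.
PR = (2 + 0.5·2)/7 × 100 = 42.9

42.9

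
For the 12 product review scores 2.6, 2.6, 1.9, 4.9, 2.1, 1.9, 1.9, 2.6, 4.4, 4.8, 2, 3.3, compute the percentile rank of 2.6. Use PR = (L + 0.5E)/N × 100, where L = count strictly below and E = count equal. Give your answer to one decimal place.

N = 12.
Strictly below 2.6: 5. Equal to 2.6: 3.
PR = (5 + 0.5·3)/12 × 100 = 54.2

54.2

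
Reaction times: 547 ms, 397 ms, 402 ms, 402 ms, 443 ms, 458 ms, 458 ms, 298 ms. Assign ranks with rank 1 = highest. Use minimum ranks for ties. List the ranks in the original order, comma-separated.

1, 7, 5, 5, 4, 2, 2, 8

Sorted (descending): 547, 458, 458, 443, 402, 402, 397, 298
The 2 values of 458 occupy positions 2–3 → each gets rank 2.
The 2 values of 402 occupy positions 5–6 → each gets rank 5.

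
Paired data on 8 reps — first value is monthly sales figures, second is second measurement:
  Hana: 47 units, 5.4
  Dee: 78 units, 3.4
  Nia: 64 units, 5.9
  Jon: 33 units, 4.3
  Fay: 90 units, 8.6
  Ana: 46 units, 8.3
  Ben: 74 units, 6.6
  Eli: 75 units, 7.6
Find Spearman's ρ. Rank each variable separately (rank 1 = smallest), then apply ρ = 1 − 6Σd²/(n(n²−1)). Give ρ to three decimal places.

0.262

Ranks of variable 1: 3, 7, 4, 1, 8, 2, 5, 6
Ranks of variable 2: 3, 1, 4, 2, 8, 7, 5, 6
d = r₁ − r₂: 0, 6, 0, -1, 0, -5, 0, 0
d²: 0, 36, 0, 1, 0, 25, 0, 0; Σd² = 62
ρ = 1 − 6·62/(8·63) = 1 − 372/504 = 0.262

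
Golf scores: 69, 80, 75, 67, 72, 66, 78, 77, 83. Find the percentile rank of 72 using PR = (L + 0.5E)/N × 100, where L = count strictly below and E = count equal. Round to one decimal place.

38.9

N = 9.
Strictly below 72: 3. Equal to 72: 1.
PR = (3 + 0.5·1)/9 × 100 = 38.9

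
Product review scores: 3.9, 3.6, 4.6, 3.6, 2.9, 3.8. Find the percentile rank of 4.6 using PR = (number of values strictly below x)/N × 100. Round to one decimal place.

83.3

N = 6.
Strictly below 4.6: 5. Equal to 4.6: 1.
PR = 5/6 × 100 = 83.3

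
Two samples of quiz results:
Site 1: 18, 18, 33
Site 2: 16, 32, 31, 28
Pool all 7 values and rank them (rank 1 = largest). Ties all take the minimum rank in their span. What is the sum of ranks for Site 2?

16

Sorted (descending): 33, 32, 31, 28, 18, 18, 16
The 2 values of 18 occupy positions 5–6 → each gets rank 5.
Site 2 values → pooled ranks: 16→7, 32→2, 31→3, 28→4
Rank sum = 7 + 2 + 3 + 4 = 16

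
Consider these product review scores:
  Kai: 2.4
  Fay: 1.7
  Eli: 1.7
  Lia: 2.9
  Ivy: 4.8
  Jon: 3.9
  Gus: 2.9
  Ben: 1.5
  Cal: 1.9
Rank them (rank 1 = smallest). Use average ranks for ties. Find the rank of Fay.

Sorted (ascending): 1.5, 1.7, 1.7, 1.9, 2.4, 2.9, 2.9, 3.9, 4.8
The 2 values of 1.7 occupy positions 2–3 → average rank (2+3)/2 = 2.5.
The 2 values of 2.9 occupy positions 6–7 → average rank (6+7)/2 = 6.5.
Fay has value 1.7 → rank 2.5.

2.5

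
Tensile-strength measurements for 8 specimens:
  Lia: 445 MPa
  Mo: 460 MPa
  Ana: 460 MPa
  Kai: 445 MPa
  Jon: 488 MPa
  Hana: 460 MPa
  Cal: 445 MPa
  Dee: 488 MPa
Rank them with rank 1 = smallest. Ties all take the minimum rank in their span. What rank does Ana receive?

4

Sorted (ascending): 445, 445, 445, 460, 460, 460, 488, 488
The 3 values of 445 occupy positions 1–3 → each gets rank 1.
The 3 values of 460 occupy positions 4–6 → each gets rank 4.
The 2 values of 488 occupy positions 7–8 → each gets rank 7.
Ana has value 460 MPa → rank 4.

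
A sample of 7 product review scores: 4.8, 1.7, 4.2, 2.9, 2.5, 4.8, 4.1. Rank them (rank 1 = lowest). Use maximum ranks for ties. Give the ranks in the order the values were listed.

7, 1, 5, 3, 2, 7, 4

Sorted (ascending): 1.7, 2.5, 2.9, 4.1, 4.2, 4.8, 4.8
The 2 values of 4.8 occupy positions 6–7 → each gets rank 7.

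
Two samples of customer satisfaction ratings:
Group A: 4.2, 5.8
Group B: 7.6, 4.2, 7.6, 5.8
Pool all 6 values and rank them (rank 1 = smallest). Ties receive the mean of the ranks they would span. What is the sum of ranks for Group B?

16

Sorted (ascending): 4.2, 4.2, 5.8, 5.8, 7.6, 7.6
The 2 values of 4.2 occupy positions 1–2 → average rank (1+2)/2 = 1.5.
The 2 values of 5.8 occupy positions 3–4 → average rank (3+4)/2 = 3.5.
The 2 values of 7.6 occupy positions 5–6 → average rank (5+6)/2 = 5.5.
Group B values → pooled ranks: 7.6→5.5, 4.2→1.5, 7.6→5.5, 5.8→3.5
Rank sum = 5.5 + 1.5 + 5.5 + 3.5 = 16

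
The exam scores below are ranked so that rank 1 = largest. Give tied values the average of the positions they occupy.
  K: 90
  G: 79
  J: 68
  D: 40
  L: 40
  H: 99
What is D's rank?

5.5

Sorted (descending): 99, 90, 79, 68, 40, 40
The 2 values of 40 occupy positions 5–6 → average rank (5+6)/2 = 5.5.
D has value 40 → rank 5.5.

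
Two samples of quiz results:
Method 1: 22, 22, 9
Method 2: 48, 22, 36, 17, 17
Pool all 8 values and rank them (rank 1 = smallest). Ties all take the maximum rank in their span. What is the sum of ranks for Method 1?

Sorted (ascending): 9, 17, 17, 22, 22, 22, 36, 48
The 2 values of 17 occupy positions 2–3 → each gets rank 3.
The 3 values of 22 occupy positions 4–6 → each gets rank 6.
Method 1 values → pooled ranks: 22→6, 22→6, 9→1
Rank sum = 6 + 6 + 1 = 13

13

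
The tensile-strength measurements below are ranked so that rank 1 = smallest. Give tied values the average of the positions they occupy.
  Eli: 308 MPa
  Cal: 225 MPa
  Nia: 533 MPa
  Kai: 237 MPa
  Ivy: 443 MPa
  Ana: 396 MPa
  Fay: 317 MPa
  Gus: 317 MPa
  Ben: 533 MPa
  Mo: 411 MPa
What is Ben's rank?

9.5

Sorted (ascending): 225, 237, 308, 317, 317, 396, 411, 443, 533, 533
The 2 values of 317 occupy positions 4–5 → average rank (4+5)/2 = 4.5.
The 2 values of 533 occupy positions 9–10 → average rank (9+10)/2 = 9.5.
Ben has value 533 MPa → rank 9.5.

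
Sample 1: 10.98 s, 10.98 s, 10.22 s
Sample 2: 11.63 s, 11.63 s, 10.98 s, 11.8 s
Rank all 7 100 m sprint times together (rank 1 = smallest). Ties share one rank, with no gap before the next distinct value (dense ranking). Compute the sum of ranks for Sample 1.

5

Sorted (ascending): 10.22, 10.98, 10.98, 10.98, 11.63, 11.63, 11.8
The 3 values of 10.98 share dense rank 2.
The 2 values of 11.63 share dense rank 3.
Remaining distinct values take the next consecutive integers.
Sample 1 values → pooled ranks: 10.98→2, 10.98→2, 10.22→1
Rank sum = 2 + 2 + 1 = 5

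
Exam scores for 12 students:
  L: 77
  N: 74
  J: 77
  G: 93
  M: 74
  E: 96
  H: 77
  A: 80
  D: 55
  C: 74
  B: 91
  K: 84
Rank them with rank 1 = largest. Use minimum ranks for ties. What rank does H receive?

Sorted (descending): 96, 93, 91, 84, 80, 77, 77, 77, 74, 74, 74, 55
The 3 values of 77 occupy positions 6–8 → each gets rank 6.
The 3 values of 74 occupy positions 9–11 → each gets rank 9.
H has value 77 → rank 6.

6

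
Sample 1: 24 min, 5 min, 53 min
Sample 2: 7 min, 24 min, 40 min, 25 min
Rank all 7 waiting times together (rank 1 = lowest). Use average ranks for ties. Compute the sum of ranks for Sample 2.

16.5

Sorted (ascending): 5, 7, 24, 24, 25, 40, 53
The 2 values of 24 occupy positions 3–4 → average rank (3+4)/2 = 3.5.
Sample 2 values → pooled ranks: 7→2, 24→3.5, 40→6, 25→5
Rank sum = 2 + 3.5 + 6 + 5 = 16.5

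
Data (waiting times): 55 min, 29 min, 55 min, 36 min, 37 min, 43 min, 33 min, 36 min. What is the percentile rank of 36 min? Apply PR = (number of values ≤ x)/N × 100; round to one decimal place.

50.0

N = 8.
Strictly below 36: 2. Equal to 36: 2.
PR = 4/8 × 100 = 50.0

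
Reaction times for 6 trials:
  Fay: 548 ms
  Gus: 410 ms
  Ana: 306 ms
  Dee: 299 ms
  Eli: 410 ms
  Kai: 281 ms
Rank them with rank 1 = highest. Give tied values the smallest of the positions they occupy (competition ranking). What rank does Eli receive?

Sorted (descending): 548, 410, 410, 306, 299, 281
The 2 values of 410 occupy positions 2–3 → each gets rank 2.
Eli has value 410 ms → rank 2.

2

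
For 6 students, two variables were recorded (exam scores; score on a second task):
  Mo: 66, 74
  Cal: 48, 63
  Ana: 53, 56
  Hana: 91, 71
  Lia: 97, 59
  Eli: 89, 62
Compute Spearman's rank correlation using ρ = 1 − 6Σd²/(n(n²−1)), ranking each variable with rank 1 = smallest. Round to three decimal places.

-0.029

Ranks of variable 1: 3, 1, 2, 5, 6, 4
Ranks of variable 2: 6, 4, 1, 5, 2, 3
d = r₁ − r₂: -3, -3, 1, 0, 4, 1
d²: 9, 9, 1, 0, 16, 1; Σd² = 36
ρ = 1 − 6·36/(6·35) = 1 − 216/210 = -0.029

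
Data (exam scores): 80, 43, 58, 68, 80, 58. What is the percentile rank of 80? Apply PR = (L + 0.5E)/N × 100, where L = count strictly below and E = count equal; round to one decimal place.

N = 6.
Strictly below 80: 4. Equal to 80: 2.
PR = (4 + 0.5·2)/6 × 100 = 83.3

83.3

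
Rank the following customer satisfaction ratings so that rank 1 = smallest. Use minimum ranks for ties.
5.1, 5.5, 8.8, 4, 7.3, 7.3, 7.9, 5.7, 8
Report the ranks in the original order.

2, 3, 9, 1, 5, 5, 7, 4, 8

Sorted (ascending): 4, 5.1, 5.5, 5.7, 7.3, 7.3, 7.9, 8, 8.8
The 2 values of 7.3 occupy positions 5–6 → each gets rank 5.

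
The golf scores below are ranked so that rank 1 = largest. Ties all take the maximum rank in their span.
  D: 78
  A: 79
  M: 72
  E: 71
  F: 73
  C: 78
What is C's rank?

Sorted (descending): 79, 78, 78, 73, 72, 71
The 2 values of 78 occupy positions 2–3 → each gets rank 3.
C has value 78 → rank 3.

3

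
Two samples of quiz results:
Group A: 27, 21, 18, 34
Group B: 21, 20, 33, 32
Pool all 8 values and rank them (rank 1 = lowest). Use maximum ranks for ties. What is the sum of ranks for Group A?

Sorted (ascending): 18, 20, 21, 21, 27, 32, 33, 34
The 2 values of 21 occupy positions 3–4 → each gets rank 4.
Group A values → pooled ranks: 27→5, 21→4, 18→1, 34→8
Rank sum = 5 + 4 + 1 + 8 = 18

18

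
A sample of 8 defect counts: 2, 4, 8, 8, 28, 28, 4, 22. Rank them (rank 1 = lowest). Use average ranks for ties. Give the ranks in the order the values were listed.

Sorted (ascending): 2, 4, 4, 8, 8, 22, 28, 28
The 2 values of 4 occupy positions 2–3 → average rank (2+3)/2 = 2.5.
The 2 values of 8 occupy positions 4–5 → average rank (4+5)/2 = 4.5.
The 2 values of 28 occupy positions 7–8 → average rank (7+8)/2 = 7.5.

1, 2.5, 4.5, 4.5, 7.5, 7.5, 2.5, 6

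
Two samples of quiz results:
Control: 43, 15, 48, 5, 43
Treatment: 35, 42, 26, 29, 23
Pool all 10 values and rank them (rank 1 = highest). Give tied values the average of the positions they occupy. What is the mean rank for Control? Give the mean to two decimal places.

5.00

Sorted (descending): 48, 43, 43, 42, 35, 29, 26, 23, 15, 5
The 2 values of 43 occupy positions 2–3 → average rank (2+3)/2 = 2.5.
Control values → pooled ranks: 43→2.5, 15→9, 48→1, 5→10, 43→2.5
Mean rank = (2.5 + 9 + 1 + 10 + 2.5) / 5 = 5.00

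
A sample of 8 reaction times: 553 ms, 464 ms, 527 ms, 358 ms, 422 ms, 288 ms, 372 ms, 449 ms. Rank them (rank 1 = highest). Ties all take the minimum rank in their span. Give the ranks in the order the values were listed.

Sorted (descending): 553, 527, 464, 449, 422, 372, 358, 288
No ties — each value takes its position as its rank.

1, 3, 2, 7, 5, 8, 6, 4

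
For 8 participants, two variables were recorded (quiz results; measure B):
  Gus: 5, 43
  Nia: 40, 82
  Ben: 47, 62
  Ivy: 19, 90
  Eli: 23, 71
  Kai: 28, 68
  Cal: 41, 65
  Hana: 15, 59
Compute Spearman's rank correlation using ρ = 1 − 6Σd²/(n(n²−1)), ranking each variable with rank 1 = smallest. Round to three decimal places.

Ranks of variable 1: 1, 6, 8, 3, 4, 5, 7, 2
Ranks of variable 2: 1, 7, 3, 8, 6, 5, 4, 2
d = r₁ − r₂: 0, -1, 5, -5, -2, 0, 3, 0
d²: 0, 1, 25, 25, 4, 0, 9, 0; Σd² = 64
ρ = 1 − 6·64/(8·63) = 1 − 384/504 = 0.238

0.238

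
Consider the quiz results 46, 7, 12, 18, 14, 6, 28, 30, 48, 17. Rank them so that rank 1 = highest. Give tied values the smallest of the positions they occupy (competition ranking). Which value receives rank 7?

14

Sorted (descending): 48, 46, 30, 28, 18, 17, 14, 12, 7, 6
No ties — each value takes its position as its rank.
Rank 7 → value 14.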